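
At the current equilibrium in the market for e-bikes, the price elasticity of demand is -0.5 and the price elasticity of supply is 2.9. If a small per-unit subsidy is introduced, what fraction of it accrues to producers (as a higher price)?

Producer share = 5/34

For a small subsidy around the equilibrium, the benefit split depends on the relative slopes, which at a point are proportional to the elasticities.
Buyer share = εs/(εs + |εd|) = 2.9/(2.9 + 0.5) = 29/34; seller share = |εd|/(εs + |εd|) = 5/34.
So producers capture 5/34 of the subsidy.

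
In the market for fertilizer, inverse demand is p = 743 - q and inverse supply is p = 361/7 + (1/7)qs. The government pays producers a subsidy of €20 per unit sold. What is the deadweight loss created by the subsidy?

Deadweight loss = €175

Pre-subsidy: 743 - q = 361/7 + (1/7)q gives q* = 605 and p* = 138.
With the subsidy, sellers receive ps = pb + 20 for each unit, where pb is the price buyers pay.
On the curves, pb = 743 - q and ps = 361/7 + (1/7)q; the wedge ps − pb = 20 gives 361/7 + (1/7)q − (743 - q) = 20, so q' = 622.5.
Then pb = 743 − 1·622.5 = 120.5 and ps = 361/7 + (1/7)·622.5 = 140.5.
The subsidy expands output by 622.5 − 605 = 17.5 past the efficient level; on those units the gap between marginal cost and willingness to pay runs from 0 up to 20.
DWL = ½ × 20 × 17.5 = 175.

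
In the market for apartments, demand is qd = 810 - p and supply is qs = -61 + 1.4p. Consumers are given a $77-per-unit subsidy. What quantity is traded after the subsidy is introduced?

Pre-subsidy: 810 - p = -61 + 1.4p gives p* = 4355/12, q* = 5365/12.
With the rebate, buyers effectively pay pb = ps − 77, where ps is the price sellers receive.
Demand in terms of ps becomes qd = 810 − 1(ps − 77) = 887 - ps. Setting this equal to supply: 887 - ps = -61 + 1.4ps, so ps = 395.
Buyers pay pb = 395 − 77 = 318; q' = -61 + 1.4·395 = 492.

q' = 492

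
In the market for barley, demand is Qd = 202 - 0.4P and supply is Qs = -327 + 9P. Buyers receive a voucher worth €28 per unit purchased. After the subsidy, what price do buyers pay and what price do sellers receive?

Buyers pay 1385/47; sellers receive 2701/47

Pre-subsidy: 202 - 0.4P = -327 + 9P gives P* = 2645/47, Q* = 8436/47.
With the rebate, buyers effectively pay Pb = Ps − 28, where Ps is the price sellers receive.
Demand in terms of Ps becomes Qd = 202 − 0.4(Ps − 28) = 213.2 - 0.4Ps. Setting this equal to supply: 213.2 - 0.4Ps = -327 + 9Ps, so Ps = 2701/47.
Buyers pay Pb = 2701/47 − 28 = 1385/47; Q' = -327 + 9·(2701/47) = 8940/47.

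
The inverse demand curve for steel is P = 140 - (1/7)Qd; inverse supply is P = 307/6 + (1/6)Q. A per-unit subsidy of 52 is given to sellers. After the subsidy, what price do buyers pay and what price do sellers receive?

Buyers pay 75; sellers receive 127

Pre-subsidy: 140 - (1/7)Q = 307/6 + (1/6)Q gives Q* = 287 and P* = 99.
With the subsidy, sellers receive Ps = Pb + 52 for each unit, where Pb is the price buyers pay.
On the curves, Pb = 140 - (1/7)Q and Ps = 307/6 + (1/6)Q; the wedge Ps − Pb = 52 gives 307/6 + (1/6)Q − (140 - (1/7)Q) = 52, so Q' = 455.
Then Pb = 140 − (1/7)·455 = 75 and Ps = 307/6 + (1/6)·455 = 127.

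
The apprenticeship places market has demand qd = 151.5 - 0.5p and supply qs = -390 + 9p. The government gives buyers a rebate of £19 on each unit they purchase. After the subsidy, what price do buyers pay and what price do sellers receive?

Buyers pay £39; sellers receive £58

Pre-subsidy: 151.5 - 0.5p = -390 + 9p gives p* = 57, q* = 123.
With the rebate, buyers effectively pay pb = ps − 19, where ps is the price sellers receive.
Demand in terms of ps becomes qd = 151.5 − 0.5(ps − 19) = 161 - 0.5ps. Setting this equal to supply: 161 - 0.5ps = -390 + 9ps, so ps = 58.
Buyers pay pb = 58 − 19 = 39; q' = -390 + 9·58 = 132.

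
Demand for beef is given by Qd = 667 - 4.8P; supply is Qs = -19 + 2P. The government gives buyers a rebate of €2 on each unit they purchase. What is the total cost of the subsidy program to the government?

Pre-subsidy: 667 - 4.8P = -19 + 2P gives P* = 1715/17, Q* = 3107/17.
With the rebate, buyers effectively pay Pb = Ps − 2, where Ps is the price sellers receive.
Demand in terms of Ps becomes Qd = 667 − 4.8(Ps − 2) = 676.6 - 4.8Ps. Setting this equal to supply: 676.6 - 4.8Ps = -19 + 2Ps, so Ps = 1739/17.
Buyers pay Pb = 1739/17 − 2 = 1705/17; Q' = -19 + 2·(1739/17) = 3155/17.
Government outlay = subsidy × quantity = 2 × 3155/17 = 6310/17.

Government cost = 6310/17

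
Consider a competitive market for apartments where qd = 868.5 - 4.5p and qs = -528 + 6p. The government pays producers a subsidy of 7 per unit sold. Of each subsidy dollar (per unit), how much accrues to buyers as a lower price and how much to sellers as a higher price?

Buyers gain 4 per unit; sellers gain 3 per unit

Pre-subsidy: 868.5 - 4.5p = -528 + 6p gives p* = 133, q* = 270.
With the subsidy, sellers receive ps = pb + 7 for each unit, where pb is the price buyers pay.
Supply in terms of pb becomes qs = -528 + 6(pb + 7) = -486 + 6pb. Setting this equal to demand: 868.5 - 4.5pb = -486 + 6pb, so pb = 129.
Sellers receive ps = 129 + 7 = 136; q' = 868.5 − 4.5·129 = 288.
Buyers' price falls by p* − pb = 133 − 129 = 4; sellers' price rises by ps − p* = 136 − 133 = 3.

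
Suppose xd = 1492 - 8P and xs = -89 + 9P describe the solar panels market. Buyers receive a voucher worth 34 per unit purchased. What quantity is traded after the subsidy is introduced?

x' = 892

Pre-subsidy: 1492 - 8P = -89 + 9P gives P* = 93, x* = 748.
With the rebate, buyers effectively pay Pb = Ps − 34, where Ps is the price sellers receive.
Demand in terms of Ps becomes xd = 1492 − 8(Ps − 34) = 1764 - 8Ps. Setting this equal to supply: 1764 - 8Ps = -89 + 9Ps, so Ps = 109.
Buyers pay Pb = 109 − 34 = 75; x' = -89 + 9·109 = 892.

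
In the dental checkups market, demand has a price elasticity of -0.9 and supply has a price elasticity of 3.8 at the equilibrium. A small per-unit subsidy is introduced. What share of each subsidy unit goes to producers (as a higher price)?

For a small subsidy around the equilibrium, the benefit split depends on the relative slopes, which at a point are proportional to the elasticities.
Buyer share = εs/(εs + |εd|) = 3.8/(3.8 + 0.9) = 38/47; seller share = |εd|/(εs + |εd|) = 9/47.
So producers capture 9/47 of the subsidy.

Producer share = 9/47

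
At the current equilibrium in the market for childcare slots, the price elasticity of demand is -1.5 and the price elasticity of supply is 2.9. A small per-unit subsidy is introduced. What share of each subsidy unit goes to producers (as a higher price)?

For a small subsidy around the equilibrium, the benefit split depends on the relative slopes, which at a point are proportional to the elasticities.
Buyer share = εs/(εs + |εd|) = 2.9/(2.9 + 1.5) = 29/44; seller share = |εd|/(εs + |εd|) = 15/44.
So producers capture 15/44 of the subsidy.

Producer share = 15/44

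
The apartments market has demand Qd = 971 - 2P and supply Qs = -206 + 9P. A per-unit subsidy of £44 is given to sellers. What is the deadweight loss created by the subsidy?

Deadweight loss = £1584

Pre-subsidy: 971 - 2P = -206 + 9P gives P* = 107, Q* = 757.
With the subsidy, sellers receive Ps = Pb + 44 for each unit, where Pb is the price buyers pay.
Supply in terms of Pb becomes Qs = -206 + 9(Pb + 44) = 190 + 9Pb. Setting this equal to demand: 971 - 2Pb = 190 + 9Pb, so Pb = 71.
Sellers receive Ps = 71 + 44 = 115; Q' = 971 − 2·71 = 829.
The subsidy expands output by 829 − 757 = 72 past the efficient level; on those units the gap between marginal cost and willingness to pay runs from 0 up to 44.
DWL = ½ × 44 × 72 = 1584.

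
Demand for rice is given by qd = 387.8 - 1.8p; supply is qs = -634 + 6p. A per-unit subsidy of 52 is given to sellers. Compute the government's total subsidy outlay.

Pre-subsidy: 387.8 - 1.8p = -634 + 6p gives p* = 131, q* = 152.
With the subsidy, sellers receive ps = pb + 52 for each unit, where pb is the price buyers pay.
Supply in terms of pb becomes qs = -634 + 6(pb + 52) = -322 + 6pb. Setting this equal to demand: 387.8 - 1.8pb = -322 + 6pb, so pb = 91.
Sellers receive ps = 91 + 52 = 143; q' = 387.8 − 1.8·91 = 224.
Government outlay = subsidy × quantity = 52 × 224 = 11648.

Government cost = 11648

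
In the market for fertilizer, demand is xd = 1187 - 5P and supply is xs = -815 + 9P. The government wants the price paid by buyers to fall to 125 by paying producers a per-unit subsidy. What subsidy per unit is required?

At a buyer price of 125, quantity demanded is 1187 − 5·125 = 562.
Sellers supply 562 only when they receive Ps with -815 + 9·Ps = 562, i.e. Ps = 153.
s = Ps − Pb = 153 − 125 = 28.

Required subsidy s = 28 per unit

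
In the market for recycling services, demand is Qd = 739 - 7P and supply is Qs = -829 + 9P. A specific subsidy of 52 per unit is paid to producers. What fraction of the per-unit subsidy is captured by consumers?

Pre-subsidy: 739 - 7P = -829 + 9P gives P* = 98, Q* = 53.
With the subsidy, sellers receive Ps = Pb + 52 for each unit, where Pb is the price buyers pay.
Supply in terms of Pb becomes Qs = -829 + 9(Pb + 52) = -361 + 9Pb. Setting this equal to demand: 739 - 7Pb = -361 + 9Pb, so Pb = 68.75.
Sellers receive Ps = 68.75 + 52 = 120.75; Q' = 739 − 7·68.75 = 257.75.
Buyers' price falls by P* − Pb = 98 − 68.75 = 29.25; sellers' price rises by Ps − P* = 120.75 − 98 = 22.75.
So consumers capture 29.25/52 = 0.5625 of each unit of subsidy.

Consumer share = 0.5625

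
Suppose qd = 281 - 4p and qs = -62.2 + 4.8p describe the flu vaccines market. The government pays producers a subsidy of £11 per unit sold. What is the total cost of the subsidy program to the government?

Government cost = £1639

Pre-subsidy: 281 - 4p = -62.2 + 4.8p gives p* = 39, q* = 125.
With the subsidy, sellers receive ps = pb + 11 for each unit, where pb is the price buyers pay.
Supply in terms of pb becomes qs = -62.2 + 4.8(pb + 11) = -9.4 + 4.8pb. Setting this equal to demand: 281 - 4pb = -9.4 + 4.8pb, so pb = 33.
Sellers receive ps = 33 + 11 = 44; q' = 281 − 4·33 = 149.
Government outlay = subsidy × quantity = 11 × 149 = 1639.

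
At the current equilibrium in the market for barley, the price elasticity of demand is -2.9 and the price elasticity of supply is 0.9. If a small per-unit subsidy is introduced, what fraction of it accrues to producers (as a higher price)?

Producer share = 29/38

For a small subsidy around the equilibrium, the benefit split depends on the relative slopes, which at a point are proportional to the elasticities.
Buyer share = εs/(εs + |εd|) = 0.9/(0.9 + 2.9) = 9/38; seller share = |εd|/(εs + |εd|) = 29/38.
So producers capture 29/38 of the subsidy.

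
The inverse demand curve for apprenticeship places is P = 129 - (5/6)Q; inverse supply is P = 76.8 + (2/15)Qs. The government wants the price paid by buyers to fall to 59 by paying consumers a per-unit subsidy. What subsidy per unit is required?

Required subsidy s = 29 per unit

At a buyer price of 59, quantity demanded is 154.8 − 1.2·59 = 84.
Sellers supply 84 only when they receive Ps = 76.8 + (2/15)·84 = 88.
s = Ps − Pb = 88 − 59 = 29.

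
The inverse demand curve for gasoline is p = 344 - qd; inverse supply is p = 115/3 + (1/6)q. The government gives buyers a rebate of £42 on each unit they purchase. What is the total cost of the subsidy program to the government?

Pre-subsidy: 344 - q = 115/3 + (1/6)q gives q* = 262 and p* = 82.
With the rebate, buyers effectively pay pb = ps − 42, where ps is the price sellers receive.
On the curves, pb = 344 - q and ps = 115/3 + (1/6)q; the wedge ps − pb = 42 gives 115/3 + (1/6)q − (344 - q) = 42, so q' = 298.
Then pb = 344 − 1·298 = 46 and ps = 115/3 + (1/6)·298 = 88.
Government outlay = subsidy × quantity = 42 × 298 = 12516.

Government cost = £12516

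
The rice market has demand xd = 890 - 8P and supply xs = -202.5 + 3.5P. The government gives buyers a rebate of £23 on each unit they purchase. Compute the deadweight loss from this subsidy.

Deadweight loss = £644

Pre-subsidy: 890 - 8P = -202.5 + 3.5P gives P* = 95, x* = 130.
With the rebate, buyers effectively pay Pb = Ps − 23, where Ps is the price sellers receive.
Demand in terms of Ps becomes xd = 890 − 8(Ps − 23) = 1074 - 8Ps. Setting this equal to supply: 1074 - 8Ps = -202.5 + 3.5Ps, so Ps = 111.
Buyers pay Pb = 111 − 23 = 88; x' = -202.5 + 3.5·111 = 186.
The subsidy expands output by 186 − 130 = 56 past the efficient level; on those units the gap between marginal cost and willingness to pay runs from 0 up to 23.
DWL = ½ × 23 × 56 = 644.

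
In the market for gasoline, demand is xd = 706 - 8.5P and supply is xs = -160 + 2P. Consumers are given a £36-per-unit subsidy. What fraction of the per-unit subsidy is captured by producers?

Producer share = 17/21

Pre-subsidy: 706 - 8.5P = -160 + 2P gives P* = 1732/21, x* = 104/21.
With the rebate, buyers effectively pay Pb = Ps − 36, where Ps is the price sellers receive.
Demand in terms of Ps becomes xd = 706 − 8.5(Ps − 36) = 1012 - 8.5Ps. Setting this equal to supply: 1012 - 8.5Ps = -160 + 2Ps, so Ps = 2344/21.
Buyers pay Pb = 2344/21 − 36 = 1588/21; x' = -160 + 2·(2344/21) = 1328/21.
Buyers' price falls by P* − Pb = 1732/21 − 1588/21 = 48/7; sellers' price rises by Ps − P* = 2344/21 − 1732/21 = 204/7.
So producers capture (204/7)/36 = 17/21 of each unit of subsidy.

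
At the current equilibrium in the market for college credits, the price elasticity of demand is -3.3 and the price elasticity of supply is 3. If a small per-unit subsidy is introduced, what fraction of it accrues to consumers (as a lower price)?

Consumer share = 10/21

For a small subsidy around the equilibrium, the benefit split depends on the relative slopes, which at a point are proportional to the elasticities.
Buyer share = εs/(εs + |εd|) = 3/(3 + 3.3) = 10/21; seller share = |εd|/(εs + |εd|) = 11/21.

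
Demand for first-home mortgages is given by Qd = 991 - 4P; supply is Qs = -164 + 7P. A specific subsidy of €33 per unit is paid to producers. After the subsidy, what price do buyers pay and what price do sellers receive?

Buyers pay €84; sellers receive €117

Pre-subsidy: 991 - 4P = -164 + 7P gives P* = 105, Q* = 571.
With the subsidy, sellers receive Ps = Pb + 33 for each unit, where Pb is the price buyers pay.
Supply in terms of Pb becomes Qs = -164 + 7(Pb + 33) = 67 + 7Pb. Setting this equal to demand: 991 - 4Pb = 67 + 7Pb, so Pb = 84.
Sellers receive Ps = 84 + 33 = 117; Q' = 991 − 4·84 = 655.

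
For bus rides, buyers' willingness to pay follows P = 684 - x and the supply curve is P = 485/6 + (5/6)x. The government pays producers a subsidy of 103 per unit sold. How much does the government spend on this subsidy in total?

Government cost = 436411/11

Pre-subsidy: 684 - x = 485/6 + (5/6)x gives x* = 329 and P* = 355.
With the subsidy, sellers receive Ps = Pb + 103 for each unit, where Pb is the price buyers pay.
On the curves, Pb = 684 - x and Ps = 485/6 + (5/6)x; the wedge Ps − Pb = 103 gives 485/6 + (5/6)x − (684 - x) = 103, so x' = 4237/11.
Then Pb = 684 − 1·(4237/11) = 3287/11 and Ps = 485/6 + (5/6)·(4237/11) = 4420/11.
Government outlay = subsidy × quantity = 103 × 4237/11 = 436411/11.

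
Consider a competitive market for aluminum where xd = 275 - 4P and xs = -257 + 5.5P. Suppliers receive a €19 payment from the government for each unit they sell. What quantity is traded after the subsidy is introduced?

x' = 95

Pre-subsidy: 275 - 4P = -257 + 5.5P gives P* = 56, x* = 51.
With the subsidy, sellers receive Ps = Pb + 19 for each unit, where Pb is the price buyers pay.
Supply in terms of Pb becomes xs = -257 + 5.5(Pb + 19) = -152.5 + 5.5Pb. Setting this equal to demand: 275 - 4Pb = -152.5 + 5.5Pb, so Pb = 45.
Sellers receive Ps = 45 + 19 = 64; x' = 275 − 4·45 = 95.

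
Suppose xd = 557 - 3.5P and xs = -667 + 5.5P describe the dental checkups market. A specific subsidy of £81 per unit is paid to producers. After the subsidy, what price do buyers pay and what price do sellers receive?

Buyers pay £86.5; sellers receive £167.5

Pre-subsidy: 557 - 3.5P = -667 + 5.5P gives P* = 136, x* = 81.
With the subsidy, sellers receive Ps = Pb + 81 for each unit, where Pb is the price buyers pay.
Supply in terms of Pb becomes xs = -667 + 5.5(Pb + 81) = -221.5 + 5.5Pb. Setting this equal to demand: 557 - 3.5Pb = -221.5 + 5.5Pb, so Pb = 86.5.
Sellers receive Ps = 86.5 + 81 = 167.5; x' = 557 − 3.5·86.5 = 254.25.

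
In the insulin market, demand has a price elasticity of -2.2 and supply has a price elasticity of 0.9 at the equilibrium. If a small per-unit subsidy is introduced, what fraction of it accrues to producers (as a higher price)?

For a small subsidy around the equilibrium, the benefit split depends on the relative slopes, which at a point are proportional to the elasticities.
Buyer share = εs/(εs + |εd|) = 0.9/(0.9 + 2.2) = 9/31; seller share = |εd|/(εs + |εd|) = 22/31.
So producers capture 22/31 of the subsidy.

Producer share = 22/31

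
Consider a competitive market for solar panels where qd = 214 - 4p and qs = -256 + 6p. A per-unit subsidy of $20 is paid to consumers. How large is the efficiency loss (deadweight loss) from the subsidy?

Pre-subsidy: 214 - 4p = -256 + 6p gives p* = 47, q* = 26.
With the rebate, buyers effectively pay pb = ps − 20, where ps is the price sellers receive.
Demand in terms of ps becomes qd = 214 − 4(ps − 20) = 294 - 4ps. Setting this equal to supply: 294 - 4ps = -256 + 6ps, so ps = 55.
Buyers pay pb = 55 − 20 = 35; q' = -256 + 6·55 = 74.
The subsidy expands output by 74 − 26 = 48 past the efficient level; on those units the gap between marginal cost and willingness to pay runs from 0 up to 20.
DWL = ½ × 20 × 48 = 480.

Deadweight loss = $480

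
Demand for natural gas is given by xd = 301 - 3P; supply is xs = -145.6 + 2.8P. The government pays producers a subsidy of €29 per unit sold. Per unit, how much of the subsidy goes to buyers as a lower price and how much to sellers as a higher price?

Buyers gain €14 per unit; sellers gain €15 per unit

Pre-subsidy: 301 - 3P = -145.6 + 2.8P gives P* = 77, x* = 70.
With the subsidy, sellers receive Ps = Pb + 29 for each unit, where Pb is the price buyers pay.
Supply in terms of Pb becomes xs = -145.6 + 2.8(Pb + 29) = -64.4 + 2.8Pb. Setting this equal to demand: 301 - 3Pb = -64.4 + 2.8Pb, so Pb = 63.
Sellers receive Ps = 63 + 29 = 92; x' = 301 − 3·63 = 112.
Buyers' price falls by P* − Pb = 77 − 63 = 14; sellers' price rises by Ps − P* = 92 − 77 = 15.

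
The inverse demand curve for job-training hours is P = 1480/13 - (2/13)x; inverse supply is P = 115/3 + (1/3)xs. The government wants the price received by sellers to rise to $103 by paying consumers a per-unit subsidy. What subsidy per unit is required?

Required subsidy s = $19 per unit

At a seller price of 103, quantity supplied is -115 + 3·103 = 194.
Buyers absorb 194 only when they pay Pb = 1480/13 − (2/13)·194 = 84.
s = Ps − Pb = 103 − 84 = 19.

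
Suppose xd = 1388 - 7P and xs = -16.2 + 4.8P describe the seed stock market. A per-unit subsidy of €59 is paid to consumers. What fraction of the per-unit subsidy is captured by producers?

Pre-subsidy: 1388 - 7P = -16.2 + 4.8P gives P* = 119, x* = 555.
With the rebate, buyers effectively pay Pb = Ps − 59, where Ps is the price sellers receive.
Demand in terms of Ps becomes xd = 1388 − 7(Ps − 59) = 1801 - 7Ps. Setting this equal to supply: 1801 - 7Ps = -16.2 + 4.8Ps, so Ps = 154.
Buyers pay Pb = 154 − 59 = 95; x' = -16.2 + 4.8·154 = 723.
Buyers' price falls by P* − Pb = 119 − 95 = 24; sellers' price rises by Ps − P* = 154 − 119 = 35.
So producers capture 35/59 = 35/59 of each unit of subsidy.

Producer share = 35/59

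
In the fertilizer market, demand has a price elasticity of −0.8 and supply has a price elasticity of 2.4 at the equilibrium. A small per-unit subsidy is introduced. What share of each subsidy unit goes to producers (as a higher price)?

For a small subsidy around the equilibrium, the benefit split depends on the relative slopes, which at a point are proportional to the elasticities.
Buyer share = εs/(εs + |εd|) = 2.4/(2.4 + 0.8) = 0.75; seller share = |εd|/(εs + |εd|) = 0.25.
So producers capture 0.25 of the subsidy.

Producer share = 0.25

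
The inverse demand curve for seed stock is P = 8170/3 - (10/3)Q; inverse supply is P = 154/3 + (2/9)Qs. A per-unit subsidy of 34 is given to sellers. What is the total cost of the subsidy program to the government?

Pre-subsidy: 8170/3 - (10/3)Q = 154/3 + (2/9)Q gives Q* = 751.5 and P* = 655/3.
With the subsidy, sellers receive Ps = Pb + 34 for each unit, where Pb is the price buyers pay.
On the curves, Pb = 8170/3 - (10/3)Q and Ps = 154/3 + (2/9)Q; the wedge Ps − Pb = 34 gives 154/3 + (2/9)Q − (8170/3 - (10/3)Q) = 34, so Q' = 761.0625.
Then Pb = 8170/3 − (10/3)·761.0625 = 4475/24 and Ps = 154/3 + (2/9)·761.0625 = 5291/24.
Government outlay = subsidy × quantity = 34 × 761.0625 = 25876.125.

Government cost = 25876.125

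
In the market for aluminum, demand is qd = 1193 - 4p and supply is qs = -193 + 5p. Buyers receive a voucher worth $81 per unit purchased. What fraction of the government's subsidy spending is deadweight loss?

DWL / government spending = 90/757

Pre-subsidy: 1193 - 4p = -193 + 5p gives p* = 154, q* = 577.
With the rebate, buyers effectively pay pb = ps − 81, where ps is the price sellers receive.
Demand in terms of ps becomes qd = 1193 − 4(ps − 81) = 1517 - 4ps. Setting this equal to supply: 1517 - 4ps = -193 + 5ps, so ps = 190.
Buyers pay pb = 190 − 81 = 109; q' = -193 + 5·190 = 757.
ΔCS = ½(577 + 757)(154 − 109) = 30015; ΔPS = ½(577 + 757)(190 − 154) = 24012.
Government spending = 81 × 757 = 61317.
DWL = ½ × 81 × (757 − 577) = 7290; fraction = 7290 / 61317 = 90/757.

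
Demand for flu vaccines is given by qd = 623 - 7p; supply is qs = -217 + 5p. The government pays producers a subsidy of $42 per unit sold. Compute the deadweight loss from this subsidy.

Pre-subsidy: 623 - 7p = -217 + 5p gives p* = 70, q* = 133.
With the subsidy, sellers receive ps = pb + 42 for each unit, where pb is the price buyers pay.
Supply in terms of pb becomes qs = -217 + 5(pb + 42) = -7 + 5pb. Setting this equal to demand: 623 - 7pb = -7 + 5pb, so pb = 52.5.
Sellers receive ps = 52.5 + 42 = 94.5; q' = 623 − 7·52.5 = 255.5.
The subsidy expands output by 255.5 − 133 = 122.5 past the efficient level; on those units the gap between marginal cost and willingness to pay runs from 0 up to 42.
DWL = ½ × 42 × 122.5 = 2572.5.

Deadweight loss = $2572.5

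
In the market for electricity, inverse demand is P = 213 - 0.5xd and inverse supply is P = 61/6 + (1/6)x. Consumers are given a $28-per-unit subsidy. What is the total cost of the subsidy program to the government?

Pre-subsidy: 213 - 0.5x = 61/6 + (1/6)x gives x* = 304.25 and P* = 60.875.
With the rebate, buyers effectively pay Pb = Ps − 28, where Ps is the price sellers receive.
On the curves, Pb = 213 - 0.5x and Ps = 61/6 + (1/6)x; the wedge Ps − Pb = 28 gives 61/6 + (1/6)x − (213 - 0.5x) = 28, so x' = 346.25.
Then Pb = 213 − 0.5·346.25 = 39.875 and Ps = 61/6 + (1/6)·346.25 = 67.875.
Government outlay = subsidy × quantity = 28 × 346.25 = 9695.

Government cost = $9695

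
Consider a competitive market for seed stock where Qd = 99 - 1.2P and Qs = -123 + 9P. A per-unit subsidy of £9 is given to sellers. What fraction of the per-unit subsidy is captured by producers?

Producer share = 2/17

Pre-subsidy: 99 - 1.2P = -123 + 9P gives P* = 370/17, Q* = 1239/17.
With the subsidy, sellers receive Ps = Pb + 9 for each unit, where Pb is the price buyers pay.
Supply in terms of Pb becomes Qs = -123 + 9(Pb + 9) = -42 + 9Pb. Setting this equal to demand: 99 - 1.2Pb = -42 + 9Pb, so Pb = 235/17.
Sellers receive Ps = 235/17 + 9 = 388/17; Q' = 99 − 1.2·(235/17) = 1401/17.
Buyers' price falls by P* − Pb = 370/17 − 235/17 = 135/17; sellers' price rises by Ps − P* = 388/17 − 370/17 = 18/17.
So producers capture (18/17)/9 = 2/17 of each unit of subsidy.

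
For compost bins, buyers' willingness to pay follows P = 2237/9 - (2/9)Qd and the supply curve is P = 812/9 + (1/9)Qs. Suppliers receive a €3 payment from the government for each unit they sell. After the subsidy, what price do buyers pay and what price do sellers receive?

Buyers pay €141; sellers receive €144

Pre-subsidy: 2237/9 - (2/9)Q = 812/9 + (1/9)Q gives Q* = 475 and P* = 143.
With the subsidy, sellers receive Ps = Pb + 3 for each unit, where Pb is the price buyers pay.
On the curves, Pb = 2237/9 - (2/9)Q and Ps = 812/9 + (1/9)Q; the wedge Ps − Pb = 3 gives 812/9 + (1/9)Q − (2237/9 - (2/9)Q) = 3, so Q' = 484.
Then Pb = 2237/9 − (2/9)·484 = 141 and Ps = 812/9 + (1/9)·484 = 144.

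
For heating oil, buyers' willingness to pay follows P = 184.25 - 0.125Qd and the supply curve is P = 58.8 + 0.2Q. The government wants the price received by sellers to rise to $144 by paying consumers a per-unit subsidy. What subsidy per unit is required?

Required subsidy s = $13 per unit

At a seller price of 144, quantity supplied is -294 + 5·144 = 426.
Buyers absorb 426 only when they pay Pb = 184.25 − 0.125·426 = 131.
s = Ps − Pb = 144 − 131 = 13.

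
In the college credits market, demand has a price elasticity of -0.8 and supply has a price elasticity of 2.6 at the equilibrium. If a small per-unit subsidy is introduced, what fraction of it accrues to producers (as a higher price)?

Producer share = 4/17

For a small subsidy around the equilibrium, the benefit split depends on the relative slopes, which at a point are proportional to the elasticities.
Buyer share = εs/(εs + |εd|) = 2.6/(2.6 + 0.8) = 13/17; seller share = |εd|/(εs + |εd|) = 4/17.
So producers capture 4/17 of the subsidy.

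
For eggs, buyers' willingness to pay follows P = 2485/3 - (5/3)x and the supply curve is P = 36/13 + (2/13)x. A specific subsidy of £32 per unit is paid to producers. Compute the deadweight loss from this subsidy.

Pre-subsidy: 2485/3 - (5/3)x = 36/13 + (2/13)x gives x* = 32197/71 and P* = 5150/71.
With the subsidy, sellers receive Ps = Pb + 32 for each unit, where Pb is the price buyers pay.
On the curves, Pb = 2485/3 - (5/3)x and Ps = 36/13 + (2/13)x; the wedge Ps − Pb = 32 gives 36/13 + (2/13)x − (2485/3 - (5/3)x) = 32, so x' = 33445/71.
Then Pb = 2485/3 − (5/3)·(33445/71) = 3070/71 and Ps = 36/13 + (2/13)·(33445/71) = 5342/71.
The subsidy expands output by 33445/71 − 32197/71 = 1248/71 past the efficient level; on those units the gap between marginal cost and willingness to pay runs from 0 up to 32.
DWL = ½ × 32 × 1248/71 = 19968/71.

Deadweight loss = 19968/71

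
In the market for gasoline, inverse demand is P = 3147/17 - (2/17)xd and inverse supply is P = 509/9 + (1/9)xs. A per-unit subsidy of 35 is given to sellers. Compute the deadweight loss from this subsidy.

Pre-subsidy: 3147/17 - (2/17)x = 509/9 + (1/9)x gives x* = 562 and P* = 119.
With the subsidy, sellers receive Ps = Pb + 35 for each unit, where Pb is the price buyers pay.
On the curves, Pb = 3147/17 - (2/17)x and Ps = 509/9 + (1/9)x; the wedge Ps − Pb = 35 gives 509/9 + (1/9)x − (3147/17 - (2/17)x) = 35, so x' = 715.
Then Pb = 3147/17 − (2/17)·715 = 101 and Ps = 509/9 + (1/9)·715 = 136.
The subsidy expands output by 715 − 562 = 153 past the efficient level; on those units the gap between marginal cost and willingness to pay runs from 0 up to 35.
DWL = ½ × 35 × 153 = 2677.5.

Deadweight loss = 2677.5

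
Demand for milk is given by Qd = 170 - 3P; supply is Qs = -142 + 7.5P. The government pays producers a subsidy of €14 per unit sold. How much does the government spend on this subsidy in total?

Pre-subsidy: 170 - 3P = -142 + 7.5P gives P* = 208/7, Q* = 566/7.
With the subsidy, sellers receive Ps = Pb + 14 for each unit, where Pb is the price buyers pay.
Supply in terms of Pb becomes Qs = -142 + 7.5(Pb + 14) = -37 + 7.5Pb. Setting this equal to demand: 170 - 3Pb = -37 + 7.5Pb, so Pb = 138/7.
Sellers receive Ps = 138/7 + 14 = 236/7; Q' = 170 − 3·(138/7) = 776/7.
Government outlay = subsidy × quantity = 14 × 776/7 = 1552.

Government cost = €1552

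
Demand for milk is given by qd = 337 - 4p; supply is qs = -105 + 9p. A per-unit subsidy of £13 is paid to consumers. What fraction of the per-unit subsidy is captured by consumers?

Pre-subsidy: 337 - 4p = -105 + 9p gives p* = 34, q* = 201.
With the rebate, buyers effectively pay pb = ps − 13, where ps is the price sellers receive.
Demand in terms of ps becomes qd = 337 − 4(ps − 13) = 389 - 4ps. Setting this equal to supply: 389 - 4ps = -105 + 9ps, so ps = 38.
Buyers pay pb = 38 − 13 = 25; q' = -105 + 9·38 = 237.
Buyers' price falls by p* − pb = 34 − 25 = 9; sellers' price rises by ps − p* = 38 − 34 = 4.
So consumers capture 9/13 = 9/13 of each unit of subsidy.

Consumer share = 9/13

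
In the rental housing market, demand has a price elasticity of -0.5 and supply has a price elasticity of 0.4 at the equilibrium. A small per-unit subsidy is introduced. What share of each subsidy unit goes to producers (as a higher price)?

Producer share = 5/9

For a small subsidy around the equilibrium, the benefit split depends on the relative slopes, which at a point are proportional to the elasticities.
Buyer share = εs/(εs + |εd|) = 0.4/(0.4 + 0.5) = 4/9; seller share = |εd|/(εs + |εd|) = 5/9.
So producers capture 5/9 of the subsidy.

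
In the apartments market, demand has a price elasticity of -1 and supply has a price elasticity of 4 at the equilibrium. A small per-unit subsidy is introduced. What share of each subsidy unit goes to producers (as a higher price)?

Producer share = 0.2

For a small subsidy around the equilibrium, the benefit split depends on the relative slopes, which at a point are proportional to the elasticities.
Buyer share = εs/(εs + |εd|) = 4/(4 + 1) = 0.8; seller share = |εd|/(εs + |εd|) = 0.2.
So producers capture 0.2 of the subsidy.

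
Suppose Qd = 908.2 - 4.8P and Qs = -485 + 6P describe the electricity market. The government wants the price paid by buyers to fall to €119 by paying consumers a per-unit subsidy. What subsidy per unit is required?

Required subsidy s = €18 per unit

At a buyer price of 119, quantity demanded is 908.2 − 4.8·119 = 337.
Sellers supply 337 only when they receive Ps with -485 + 6·Ps = 337, i.e. Ps = 137.
s = Ps − Pb = 137 − 119 = 18.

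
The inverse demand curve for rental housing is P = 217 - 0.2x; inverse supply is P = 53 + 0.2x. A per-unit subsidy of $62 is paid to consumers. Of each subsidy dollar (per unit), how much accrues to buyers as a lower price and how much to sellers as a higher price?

Buyers gain $31 per unit; sellers gain $31 per unit

Pre-subsidy: 217 - 0.2x = 53 + 0.2x gives x* = 410 and P* = 135.
With the rebate, buyers effectively pay Pb = Ps − 62, where Ps is the price sellers receive.
On the curves, Pb = 217 - 0.2x and Ps = 53 + 0.2x; the wedge Ps − Pb = 62 gives 53 + 0.2x − (217 - 0.2x) = 62, so x' = 565.
Then Pb = 217 − 0.2·565 = 104 and Ps = 53 + 0.2·565 = 166.
Buyers' price falls by P* − Pb = 135 − 104 = 31; sellers' price rises by Ps − P* = 166 − 135 = 31.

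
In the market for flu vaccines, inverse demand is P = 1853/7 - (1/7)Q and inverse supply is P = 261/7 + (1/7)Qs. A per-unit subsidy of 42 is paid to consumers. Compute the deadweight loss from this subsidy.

Pre-subsidy: 1853/7 - (1/7)Q = 261/7 + (1/7)Q gives Q* = 796 and P* = 151.
With the rebate, buyers effectively pay Pb = Ps − 42, where Ps is the price sellers receive.
On the curves, Pb = 1853/7 - (1/7)Q and Ps = 261/7 + (1/7)Q; the wedge Ps − Pb = 42 gives 261/7 + (1/7)Q − (1853/7 - (1/7)Q) = 42, so Q' = 943.
Then Pb = 1853/7 − (1/7)·943 = 130 and Ps = 261/7 + (1/7)·943 = 172.
The subsidy expands output by 943 − 796 = 147 past the efficient level; on those units the gap between marginal cost and willingness to pay runs from 0 up to 42.
DWL = ½ × 42 × 147 = 3087.

Deadweight loss = 3087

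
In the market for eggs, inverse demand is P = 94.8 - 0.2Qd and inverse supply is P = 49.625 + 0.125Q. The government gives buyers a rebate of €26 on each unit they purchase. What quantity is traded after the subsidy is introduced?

Pre-subsidy: 94.8 - 0.2Q = 49.625 + 0.125Q gives Q* = 139 and P* = 67.
With the rebate, buyers effectively pay Pb = Ps − 26, where Ps is the price sellers receive.
On the curves, Pb = 94.8 - 0.2Q and Ps = 49.625 + 0.125Q; the wedge Ps − Pb = 26 gives 49.625 + 0.125Q − (94.8 - 0.2Q) = 26, so Q' = 219.
Then Pb = 94.8 − 0.2·219 = 51 and Ps = 49.625 + 0.125·219 = 77.

Q' = 219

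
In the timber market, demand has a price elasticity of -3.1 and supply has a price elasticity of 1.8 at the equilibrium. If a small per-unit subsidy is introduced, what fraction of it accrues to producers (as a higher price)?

For a small subsidy around the equilibrium, the benefit split depends on the relative slopes, which at a point are proportional to the elasticities.
Buyer share = εs/(εs + |εd|) = 1.8/(1.8 + 3.1) = 18/49; seller share = |εd|/(εs + |εd|) = 31/49.
So producers capture 31/49 of the subsidy.

Producer share = 31/49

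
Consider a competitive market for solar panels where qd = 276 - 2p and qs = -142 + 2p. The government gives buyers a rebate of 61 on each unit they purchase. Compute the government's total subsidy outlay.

Government cost = 7808

Pre-subsidy: 276 - 2p = -142 + 2p gives p* = 104.5, q* = 67.
With the rebate, buyers effectively pay pb = ps − 61, where ps is the price sellers receive.
Demand in terms of ps becomes qd = 276 − 2(ps − 61) = 398 - 2ps. Setting this equal to supply: 398 - 2ps = -142 + 2ps, so ps = 135.
Buyers pay pb = 135 − 61 = 74; q' = -142 + 2·135 = 128.
Government outlay = subsidy × quantity = 61 × 128 = 7808.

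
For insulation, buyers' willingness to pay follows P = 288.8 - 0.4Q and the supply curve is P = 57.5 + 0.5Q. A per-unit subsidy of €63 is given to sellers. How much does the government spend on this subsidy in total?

Government cost = €20601

Pre-subsidy: 288.8 - 0.4Q = 57.5 + 0.5Q gives Q* = 257 and P* = 186.
With the subsidy, sellers receive Ps = Pb + 63 for each unit, where Pb is the price buyers pay.
On the curves, Pb = 288.8 - 0.4Q and Ps = 57.5 + 0.5Q; the wedge Ps − Pb = 63 gives 57.5 + 0.5Q − (288.8 - 0.4Q) = 63, so Q' = 327.
Then Pb = 288.8 − 0.4·327 = 158 and Ps = 57.5 + 0.5·327 = 221.
Government outlay = subsidy × quantity = 63 × 327 = 20601.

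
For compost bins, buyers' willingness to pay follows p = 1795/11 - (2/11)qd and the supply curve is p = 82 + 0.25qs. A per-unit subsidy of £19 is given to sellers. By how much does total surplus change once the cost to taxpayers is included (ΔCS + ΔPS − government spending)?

Pre-subsidy: 1795/11 - (2/11)q = 82 + 0.25q gives q* = 188 and p* = 129.
With the subsidy, sellers receive ps = pb + 19 for each unit, where pb is the price buyers pay.
On the curves, pb = 1795/11 - (2/11)q and ps = 82 + 0.25q; the wedge ps − pb = 19 gives 82 + 0.25q − (1795/11 - (2/11)q) = 19, so q' = 232.
Then pb = 1795/11 − (2/11)·232 = 121 and ps = 82 + 0.25·232 = 140.
ΔCS = ½(188 + 232)(129 − 121) = 1680; ΔPS = ½(188 + 232)(140 − 129) = 2310.
Government spending = 19 × 232 = 4408.
Net change = 1680 + 2310 − 4408 = -418. The loss equals the DWL triangle ½·19·44.

Net change in total surplus = -£418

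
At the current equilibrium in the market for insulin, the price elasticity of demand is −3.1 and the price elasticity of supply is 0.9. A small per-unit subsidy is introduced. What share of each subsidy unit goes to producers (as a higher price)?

Producer share = 0.775

For a small subsidy around the equilibrium, the benefit split depends on the relative slopes, which at a point are proportional to the elasticities.
Buyer share = εs/(εs + |εd|) = 0.9/(0.9 + 3.1) = 0.225; seller share = |εd|/(εs + |εd|) = 0.775.
So producers capture 0.775 of the subsidy.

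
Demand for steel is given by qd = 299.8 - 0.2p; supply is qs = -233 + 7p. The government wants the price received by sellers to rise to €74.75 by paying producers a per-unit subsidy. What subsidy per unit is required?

At a seller price of 74.75, quantity supplied is -233 + 7·74.75 = 290.25.
Buyers absorb 290.25 only when they pay pb with 299.8 − 0.2·pb = 290.25, i.e. pb = 47.75.
s = ps − pb = 74.75 − 47.75 = 27.

Required subsidy s = €27 per unit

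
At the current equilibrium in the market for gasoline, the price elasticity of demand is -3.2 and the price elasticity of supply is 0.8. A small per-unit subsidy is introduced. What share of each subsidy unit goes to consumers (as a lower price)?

For a small subsidy around the equilibrium, the benefit split depends on the relative slopes, which at a point are proportional to the elasticities.
Buyer share = εs/(εs + |εd|) = 0.8/(0.8 + 3.2) = 0.2; seller share = |εd|/(εs + |εd|) = 0.8.

Consumer share = 0.2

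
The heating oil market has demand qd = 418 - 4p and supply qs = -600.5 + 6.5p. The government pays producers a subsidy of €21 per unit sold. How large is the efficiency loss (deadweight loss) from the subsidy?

Pre-subsidy: 418 - 4p = -600.5 + 6.5p gives p* = 97, q* = 30.
With the subsidy, sellers receive ps = pb + 21 for each unit, where pb is the price buyers pay.
Supply in terms of pb becomes qs = -600.5 + 6.5(pb + 21) = -464 + 6.5pb. Setting this equal to demand: 418 - 4pb = -464 + 6.5pb, so pb = 84.
Sellers receive ps = 84 + 21 = 105; q' = 418 − 4·84 = 82.
The subsidy expands output by 82 − 30 = 52 past the efficient level; on those units the gap between marginal cost and willingness to pay runs from 0 up to 21.
DWL = ½ × 21 × 52 = 546.

Deadweight loss = €546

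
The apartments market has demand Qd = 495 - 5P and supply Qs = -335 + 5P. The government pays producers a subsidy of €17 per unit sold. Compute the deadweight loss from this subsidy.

Deadweight loss = €361.25

Pre-subsidy: 495 - 5P = -335 + 5P gives P* = 83, Q* = 80.
With the subsidy, sellers receive Ps = Pb + 17 for each unit, where Pb is the price buyers pay.
Supply in terms of Pb becomes Qs = -335 + 5(Pb + 17) = -250 + 5Pb. Setting this equal to demand: 495 - 5Pb = -250 + 5Pb, so Pb = 74.5.
Sellers receive Ps = 74.5 + 17 = 91.5; Q' = 495 − 5·74.5 = 122.5.
The subsidy expands output by 122.5 − 80 = 42.5 past the efficient level; on those units the gap between marginal cost and willingness to pay runs from 0 up to 17.
DWL = ½ × 17 × 42.5 = 361.25.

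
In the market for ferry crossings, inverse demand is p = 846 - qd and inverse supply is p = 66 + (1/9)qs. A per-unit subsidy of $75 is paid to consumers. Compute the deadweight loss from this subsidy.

Deadweight loss = $2531.25

Pre-subsidy: 846 - q = 66 + (1/9)q gives q* = 702 and p* = 144.
With the rebate, buyers effectively pay pb = ps − 75, where ps is the price sellers receive.
On the curves, pb = 846 - q and ps = 66 + (1/9)q; the wedge ps − pb = 75 gives 66 + (1/9)q − (846 - q) = 75, so q' = 769.5.
Then pb = 846 − 1·769.5 = 76.5 and ps = 66 + (1/9)·769.5 = 151.5.
The subsidy expands output by 769.5 − 702 = 67.5 past the efficient level; on those units the gap between marginal cost and willingness to pay runs from 0 up to 75.
DWL = ½ × 75 × 67.5 = 2531.25.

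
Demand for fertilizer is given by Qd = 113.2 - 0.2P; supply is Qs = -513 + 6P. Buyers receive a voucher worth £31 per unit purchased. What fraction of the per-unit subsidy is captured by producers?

Producer share = 1/31

Pre-subsidy: 113.2 - 0.2P = -513 + 6P gives P* = 101, Q* = 93.
With the rebate, buyers effectively pay Pb = Ps − 31, where Ps is the price sellers receive.
Demand in terms of Ps becomes Qd = 113.2 − 0.2(Ps − 31) = 119.4 - 0.2Ps. Setting this equal to supply: 119.4 - 0.2Ps = -513 + 6Ps, so Ps = 102.
Buyers pay Pb = 102 − 31 = 71; Q' = -513 + 6·102 = 99.
Buyers' price falls by P* − Pb = 101 − 71 = 30; sellers' price rises by Ps − P* = 102 − 101 = 1.
So producers capture 1/31 = 1/31 of each unit of subsidy.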